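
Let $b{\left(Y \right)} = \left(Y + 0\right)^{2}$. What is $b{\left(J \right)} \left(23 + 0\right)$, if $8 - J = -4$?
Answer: $3312$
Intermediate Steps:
$J = 12$ ($J = 8 - -4 = 8 + 4 = 12$)
$b{\left(Y \right)} = Y^{2}$
$b{\left(J \right)} \left(23 + 0\right) = 12^{2} \left(23 + 0\right) = 144 \cdot 23 = 3312$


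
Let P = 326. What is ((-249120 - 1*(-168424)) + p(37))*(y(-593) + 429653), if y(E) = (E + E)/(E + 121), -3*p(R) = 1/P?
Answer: -2667485115541663/76936 ≈ -3.4671e+10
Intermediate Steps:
p(R) = -1/978 (p(R) = -1/3/326 = -1/3*1/326 = -1/978)
y(E) = 2*E/(121 + E) (y(E) = (2*E)/(121 + E) = 2*E/(121 + E))
((-249120 - 1*(-168424)) + p(37))*(y(-593) + 429653) = ((-249120 - 1*(-168424)) - 1/978)*(2*(-593)/(121 - 593) + 429653) = ((-249120 + 168424) - 1/978)*(2*(-593)/(-472) + 429653) = (-80696 - 1/978)*(2*(-593)*(-1/472) + 429653) = -78920689*(593/236 + 429653)/978 = -78920689/978*101398701/236 = -2667485115541663/76936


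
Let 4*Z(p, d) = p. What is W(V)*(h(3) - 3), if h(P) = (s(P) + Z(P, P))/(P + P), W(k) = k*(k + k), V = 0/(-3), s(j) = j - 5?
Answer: 0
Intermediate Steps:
s(j) = -5 + j
Z(p, d) = p/4
V = 0 (V = 0*(-⅓) = 0)
W(k) = 2*k² (W(k) = k*(2*k) = 2*k²)
h(P) = (-5 + 5*P/4)/(2*P) (h(P) = ((-5 + P) + P/4)/(P + P) = (-5 + 5*P/4)/((2*P)) = (-5 + 5*P/4)*(1/(2*P)) = (-5 + 5*P/4)/(2*P))
W(V)*(h(3) - 3) = (2*0²)*((5/8)*(-4 + 3)/3 - 3) = (2*0)*((5/8)*(⅓)*(-1) - 3) = 0*(-5/24 - 3) = 0*(-77/24) = 0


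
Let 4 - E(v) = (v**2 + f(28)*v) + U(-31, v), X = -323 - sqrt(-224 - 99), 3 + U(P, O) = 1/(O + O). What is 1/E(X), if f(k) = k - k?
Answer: 2*(-sqrt(323) + 323*I)/(-66766037*I + 625314*sqrt(323)) ≈ -9.4971e-6 + 1.0602e-6*I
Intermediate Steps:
U(P, O) = -3 + 1/(2*O) (U(P, O) = -3 + 1/(O + O) = -3 + 1/(2*O))
f(k) = 0
X = -323 - I*sqrt(323) (X = -323 - sqrt(-323) = -323 - I*sqrt(323) ≈ -323.0 - 17.972*I)
E(v) = 7 - v**2 - 1/(2*v) (E(v) = 4 - ((v**2 + 0*v) + (-3 + 1/(2*v))) = 4 - ((v**2 + 0) + (-3 + 1/(2*v))) = 4 - (v**2 + (-3 + 1/(2*v))) = 4 - (-3 + v**2 + 1/(2*v)) = 4 + (3 - v**2 - 1/(2*v)) = 7 - v**2 - 1/(2*v))
1/E(X) = 1/(7 - (-323 - I*sqrt(323))**2 - 1/(2*(-323 - I*sqrt(323))))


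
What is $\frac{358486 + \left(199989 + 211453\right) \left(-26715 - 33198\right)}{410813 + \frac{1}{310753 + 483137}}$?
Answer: $- \frac{19569679111373400}{326140332571} \approx -60004.0$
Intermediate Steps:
$\frac{358486 + \left(199989 + 211453\right) \left(-26715 - 33198\right)}{410813 + \frac{1}{310753 + 483137}} = \frac{358486 + 411442 \left(-59913\right)}{410813 + \frac{1}{793890}} = \frac{358486 - 24650724546}{410813 + \frac{1}{793890}} = - \frac{24650366060}{\frac{326140332571}{793890}} = \left(-24650366060\right) \frac{793890}{326140332571} = - \frac{19569679111373400}{326140332571}$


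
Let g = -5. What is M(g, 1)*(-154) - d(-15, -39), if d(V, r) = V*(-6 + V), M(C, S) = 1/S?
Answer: -469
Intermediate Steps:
M(g, 1)*(-154) - d(-15, -39) = -154/1 - (-15)*(-6 - 15) = 1*(-154) - (-15)*(-21) = -154 - 1*315 = -154 - 315 = -469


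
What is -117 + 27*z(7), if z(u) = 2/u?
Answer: -765/7 ≈ -109.29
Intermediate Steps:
-117 + 27*z(7) = -117 + 27*(2/7) = -117 + 54/7 = -765/7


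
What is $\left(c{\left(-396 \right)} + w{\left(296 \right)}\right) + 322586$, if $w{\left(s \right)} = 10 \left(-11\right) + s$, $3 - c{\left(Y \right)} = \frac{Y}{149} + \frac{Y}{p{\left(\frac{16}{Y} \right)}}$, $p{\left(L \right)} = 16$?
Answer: $\frac{192390235}{596} \approx 3.228 \cdot 10^{5}$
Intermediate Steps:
$c{\left(Y \right)} = 3 - \frac{165 Y}{2384}$ ($c{\left(Y \right)} = 3 - \left(\frac{Y}{149} + \frac{Y}{16}\right) = 3 - \frac{165 Y}{2384}$)
$w{\left(s \right)} = -110 + s$
$\left(c{\left(-396 \right)} + w{\left(296 \right)}\right) + 322586 = \left(\left(3 - - \frac{16335}{596}\right) + \left(-110 + 296\right)\right) + 322586 = \left(\left(3 + \frac{16335}{596}\right) + 186\right) + 322586 = \left(\frac{18123}{596} + 186\right) + 322586 = \frac{128979}{596} + 322586 = \frac{192390235}{596}$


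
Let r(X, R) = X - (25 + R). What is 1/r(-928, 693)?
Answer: -1/1646 ≈ -0.00060753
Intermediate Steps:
r(X, R) = -25 + X - R (r(X, R) = X + (-25 - R) = -25 + X - R)
1/r(-928, 693) = 1/(-25 - 928 - 1*693) = 1/(-25 - 928 - 693) = 1/(-1646) = -1/1646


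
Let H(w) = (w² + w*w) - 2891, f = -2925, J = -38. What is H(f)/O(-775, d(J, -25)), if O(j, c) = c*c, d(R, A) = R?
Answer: 17108359/1444 ≈ 11848.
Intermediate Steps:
H(w) = -2891 + 2*w² (H(w) = (w² + w²) - 2891 = 2*w² - 2891 = -2891 + 2*w²)
O(j, c) = c²
H(f)/O(-775, d(J, -25)) = (-2891 + 2*(-2925)²)/((-38)²) = (-2891 + 2*8555625)/1444 = (-2891 + 17111250)*(1/1444) = 17108359*(1/1444) = 17108359/1444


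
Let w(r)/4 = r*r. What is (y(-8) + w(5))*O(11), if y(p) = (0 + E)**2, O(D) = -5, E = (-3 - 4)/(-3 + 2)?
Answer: -745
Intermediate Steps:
E = 7 (E = -7/(-1) = -7*(-1) = 7)
y(p) = 49 (y(p) = (0 + 7)**2 = 7**2 = 49)
w(r) = 4*r**2 (w(r) = 4*(r*r) = 4*r**2)
(y(-8) + w(5))*O(11) = (49 + 4*5**2)*(-5) = (49 + 4*25)*(-5) = (49 + 100)*(-5) = 149*(-5) = -745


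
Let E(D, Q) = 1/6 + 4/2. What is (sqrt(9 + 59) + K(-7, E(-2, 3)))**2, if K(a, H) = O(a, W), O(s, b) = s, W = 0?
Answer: 117 - 28*sqrt(17) ≈ 1.5530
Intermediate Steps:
E(D, Q) = 13/6 (E(D, Q) = 1*(1/6) + 4*(1/2) = 1/6 + 2 = 13/6)
K(a, H) = a
(sqrt(9 + 59) + K(-7, E(-2, 3)))**2 = (sqrt(9 + 59) - 7)**2 = (sqrt(68) - 7)**2 = (2*sqrt(17) - 7)**2 = (-7 + 2*sqrt(17))**2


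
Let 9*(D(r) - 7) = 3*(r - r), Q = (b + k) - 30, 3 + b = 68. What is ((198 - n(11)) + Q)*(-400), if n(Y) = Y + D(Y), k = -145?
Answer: -28000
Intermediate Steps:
b = 65 (b = -3 + 68 = 65)
Q = -110 (Q = (65 - 145) - 30 = -80 - 30 = -110)
D(r) = 7 (D(r) = 7 + (3*(r - r))/9 = 7 + (3*0)/9 = 7 + (1/9)*0 = 7 + 0 = 7)
n(Y) = 7 + Y (n(Y) = Y + 7 = 7 + Y)
((198 - n(11)) + Q)*(-400) = ((198 - (7 + 11)) - 110)*(-400) = ((198 - 1*18) - 110)*(-400) = ((198 - 18) - 110)*(-400) = (180 - 110)*(-400) = 70*(-400) = -28000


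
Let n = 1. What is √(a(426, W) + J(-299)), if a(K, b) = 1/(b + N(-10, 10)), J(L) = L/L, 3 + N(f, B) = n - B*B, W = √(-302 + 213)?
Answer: √((101 - I*√89)/(102 - I*√89)) ≈ 0.99513 - 0.000452*I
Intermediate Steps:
W = I*√89 (W = √(-89) = I*√89 ≈ 9.434*I)
N(f, B) = -2 - B² (N(f, B) = -3 + (1 - B*B) = -3 + (1 - B²) = -2 - B²)
J(L) = 1
a(K, b) = 1/(-102 + b) (a(K, b) = 1/(b + (-2 - 1*10²)) = 1/(b + (-2 - 1*100)) = 1/(b + (-2 - 100)) = 1/(b - 102) = 1/(-102 + b))
√(a(426, W) + J(-299)) = √(1/(-102 + I*√89) + 1) = √(1 + 1/(-102 + I*√89))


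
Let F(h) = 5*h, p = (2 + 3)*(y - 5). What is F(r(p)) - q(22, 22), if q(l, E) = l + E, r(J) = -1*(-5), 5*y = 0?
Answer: -19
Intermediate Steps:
y = 0 (y = (⅕)*0 = 0)
p = -25 (p = (2 + 3)*(0 - 5) = 5*(-5) = -25)
r(J) = 5
q(l, E) = E + l
F(r(p)) - q(22, 22) = 5*5 - (22 + 22) = 25 - 1*44 = 25 - 44 = -19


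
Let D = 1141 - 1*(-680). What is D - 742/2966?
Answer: 2700172/1483 ≈ 1820.8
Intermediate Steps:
D = 1821 (D = 1141 + 680 = 1821)
D - 742/2966 = 1821 - 742/2966 = 1821 - 1*371/1483 = 1821 - 371/1483 = 2700172/1483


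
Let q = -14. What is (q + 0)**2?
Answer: 196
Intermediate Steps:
(q + 0)**2 = (-14 + 0)**2 = (-14)**2 = 196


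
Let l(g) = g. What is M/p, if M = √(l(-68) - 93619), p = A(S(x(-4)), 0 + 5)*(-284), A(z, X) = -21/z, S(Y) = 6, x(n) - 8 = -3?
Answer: I*√93687/994 ≈ 0.30793*I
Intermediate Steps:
x(n) = 5 (x(n) = 8 - 3 = 5)
p = 994 (p = -21/6*(-284) = -21*⅙*(-284) = -7/2*(-284) = 994)
M = I*√93687 (M = √(-68 - 93619) = √(-93687) = I*√93687 ≈ 306.08*I)
M/p = (I*√93687)/994 = (I*√93687)*(1/994) = I*√93687/994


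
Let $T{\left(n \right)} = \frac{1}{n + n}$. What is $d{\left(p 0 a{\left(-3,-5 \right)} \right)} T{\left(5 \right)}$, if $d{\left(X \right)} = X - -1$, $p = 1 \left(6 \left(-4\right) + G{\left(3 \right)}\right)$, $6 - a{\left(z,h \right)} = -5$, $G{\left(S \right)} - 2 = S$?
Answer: $\frac{1}{10} \approx 0.1$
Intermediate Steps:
$G{\left(S \right)} = 2 + S$
$a{\left(z,h \right)} = 11$ ($a{\left(z,h \right)} = 6 - -5 = 6 + 5 = 11$)
$p = -19$ ($p = 1 \left(6 \left(-4\right) + \left(2 + 3\right)\right) = 1 \left(-24 + 5\right) = 1 \left(-19\right) = -19$)
$T{\left(n \right)} = \frac{1}{2 n}$
$d{\left(X \right)} = 1 + X$ ($d{\left(X \right)} = X + 1 = 1 + X$)
$d{\left(p 0 a{\left(-3,-5 \right)} \right)} T{\left(5 \right)} = \left(1 + \left(-19\right) 0 \cdot 11\right) \frac{1}{2 \cdot 5} = \left(1 + 0 \cdot 11\right) \frac{1}{2} \cdot \frac{1}{5} = \left(1 + 0\right) \frac{1}{10} = 1 \cdot \frac{1}{10} = \frac{1}{10}$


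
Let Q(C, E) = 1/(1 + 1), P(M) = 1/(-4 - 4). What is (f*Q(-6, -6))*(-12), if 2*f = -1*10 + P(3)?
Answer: 243/8 ≈ 30.375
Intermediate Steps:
P(M) = -1/8 (P(M) = 1/(-8) = -1/8)
Q(C, E) = 1/2
f = -81/16 (f = (-1*10 - 1/8)/2 = (-10 - 1/8)/2 = (1/2)*(-81/8) = -81/16 ≈ -5.0625)
(f*Q(-6, -6))*(-12) = -81/16*1/2*(-12) = -81/32*(-12) = 243/8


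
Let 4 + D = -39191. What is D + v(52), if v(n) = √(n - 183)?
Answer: -39195 + I*√131 ≈ -39195.0 + 11.446*I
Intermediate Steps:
D = -39195 (D = -4 - 39191 = -39195)
v(n) = √(-183 + n)
D + v(52) = -39195 + √(-183 + 52) = -39195 + √(-131) = -39195 + I*√131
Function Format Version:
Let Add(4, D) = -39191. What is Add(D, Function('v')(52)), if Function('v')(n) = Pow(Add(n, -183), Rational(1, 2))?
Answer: Add(-39195, Mul(I, Pow(131, Rational(1, 2)))) ≈ Add(-39195., Mul(11.446, I))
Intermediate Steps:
D = -39195 (D = Add(-4, -39191) = -39195)
Function('v')(n) = Pow(Add(-183, n), Rational(1, 2))
Add(D, Function('v')(52)) = Add(-39195, Pow(Add(-183, 52), Rational(1, 2))) = Add(-39195, Pow(-131, Rational(1, 2))) = Add(-39195, Mul(I, Pow(131, Rational(1, 2))))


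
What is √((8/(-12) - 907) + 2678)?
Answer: √15933/3 ≈ 42.075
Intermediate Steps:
√((8/(-12) - 907) + 2678) = √((8*(-1/12) - 907) + 2678) = √((-⅔ - 907) + 2678) = √(-2723/3 + 2678) = √(5311/3) = √15933/3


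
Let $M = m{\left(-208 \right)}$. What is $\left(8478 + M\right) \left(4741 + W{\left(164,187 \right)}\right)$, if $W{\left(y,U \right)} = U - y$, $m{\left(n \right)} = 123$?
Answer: $40975164$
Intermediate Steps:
$M = 123$
$\left(8478 + M\right) \left(4741 + W{\left(164,187 \right)}\right) = \left(8478 + 123\right) \left(4741 + \left(187 - 164\right)\right) = 8601 \left(4741 + \left(187 - 164\right)\right) = 8601 \left(4741 + 23\right) = 8601 \cdot 4764 = 40975164$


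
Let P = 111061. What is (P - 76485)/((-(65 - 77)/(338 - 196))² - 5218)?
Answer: -87148808/13151951 ≈ -6.6263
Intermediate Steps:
(P - 76485)/((-(65 - 77)/(338 - 196))² - 5218) = (111061 - 76485)/((-(65 - 77)/(338 - 196))² - 5218) = 34576/((-(-12)/142)² - 5218) = 34576/((-1*(-6/71))² - 5218) = 34576/((6/71)² - 5218) = 34576/(36/5041 - 5218) = 34576/(-26303902/5041) = 34576*(-5041/26303902) = -87148808/13151951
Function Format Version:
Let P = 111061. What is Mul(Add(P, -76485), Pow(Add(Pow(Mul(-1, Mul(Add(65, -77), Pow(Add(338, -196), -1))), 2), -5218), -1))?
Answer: Rational(-87148808, 13151951) ≈ -6.6263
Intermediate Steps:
Mul(Add(P, -76485), Pow(Add(Pow(Mul(-1, Mul(Add(65, -77), Pow(Add(338, -196), -1))), 2), -5218), -1)) = Mul(Add(111061, -76485), Pow(Add(Pow(Mul(-1, Mul(Add(65, -77), Pow(Add(338, -196), -1))), 2), -5218), -1)) = Mul(34576, Pow(Add(Pow(Mul(-1, Mul(-12, Pow(142, -1))), 2), -5218), -1)) = Mul(34576, Pow(Add(Pow(Mul(-1, Mul(-12, Rational(1, 142))), 2), -5218), -1)) = Mul(34576, Pow(Add(Pow(Mul(-1, Rational(-6, 71)), 2), -5218), -1)) = Mul(34576, Pow(Add(Pow(Rational(6, 71), 2), -5218), -1)) = Mul(34576, Pow(Add(Rational(36, 5041), -5218), -1)) = Mul(34576, Pow(Rational(-26303902, 5041), -1)) = Mul(34576, Rational(-5041, 26303902)) = Rational(-87148808, 13151951)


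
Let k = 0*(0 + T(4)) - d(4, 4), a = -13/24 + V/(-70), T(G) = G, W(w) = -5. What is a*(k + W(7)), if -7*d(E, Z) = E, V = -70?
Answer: -341/168 ≈ -2.0298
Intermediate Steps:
a = 11/24 (a = -13/24 - 70/(-70) = -13*1/24 - 70*(-1/70) = -13/24 + 1 = 11/24 ≈ 0.45833)
d(E, Z) = -E/7
k = 4/7 (k = 0*(0 + 4) - (-1)*4/7 = 0*4 - 1*(-4/7) = 0 + 4/7 = 4/7 ≈ 0.57143)
a*(k + W(7)) = 11*(4/7 - 5)/24 = (11/24)*(-31/7) = -341/168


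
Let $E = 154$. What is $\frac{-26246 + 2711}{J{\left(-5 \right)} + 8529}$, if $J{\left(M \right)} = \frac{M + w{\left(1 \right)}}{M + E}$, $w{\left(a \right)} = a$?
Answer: $- \frac{3506715}{1270817} \approx -2.7594$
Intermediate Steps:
$J{\left(M \right)} = \frac{1 + M}{154 + M}$ ($J{\left(M \right)} = \frac{M + 1}{M + 154} = \frac{1 + M}{154 + M}$)
$\frac{-26246 + 2711}{J{\left(-5 \right)} + 8529} = \frac{-26246 + 2711}{\frac{1 - 5}{154 - 5} + 8529} = - \frac{23535}{\frac{1}{149} \left(-4\right) + 8529} = - \frac{23535}{- \frac{4}{149} + 8529} = - \frac{23535}{\frac{1270817}{149}} = \left(-23535\right) \frac{149}{1270817} = - \frac{3506715}{1270817}$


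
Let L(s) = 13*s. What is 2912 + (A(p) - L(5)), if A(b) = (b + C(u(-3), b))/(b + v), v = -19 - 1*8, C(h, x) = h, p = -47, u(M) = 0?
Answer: 210725/74 ≈ 2847.6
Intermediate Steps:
v = -27 (v = -19 - 8 = -27)
A(b) = b/(-27 + b) (A(b) = (b + 0)/(b - 27) = b/(-27 + b))
2912 + (A(p) - L(5)) = 2912 + (-47/(-27 - 47) - 13*5) = 2912 + (-47/(-74) - 1*65) = 2912 + (-47*(-1/74) - 65) = 2912 + (47/74 - 65) = 2912 - 4763/74 = 210725/74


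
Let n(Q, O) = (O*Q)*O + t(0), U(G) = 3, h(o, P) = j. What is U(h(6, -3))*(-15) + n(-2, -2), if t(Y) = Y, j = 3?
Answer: -53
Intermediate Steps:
h(o, P) = 3
n(Q, O) = Q*O² (n(Q, O) = (O*Q)*O + 0 = Q*O² + 0 = Q*O²)
U(h(6, -3))*(-15) + n(-2, -2) = 3*(-15) - 2*(-2)² = -45 - 2*4 = -45 - 8 = -53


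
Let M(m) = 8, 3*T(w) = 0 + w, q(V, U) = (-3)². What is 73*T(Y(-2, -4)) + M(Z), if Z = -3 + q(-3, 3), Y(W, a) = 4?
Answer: 316/3 ≈ 105.33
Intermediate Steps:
q(V, U) = 9
Z = 6 (Z = -3 + 9 = 6)
T(w) = w/3 (T(w) = (0 + w)/3 = w/3)
73*T(Y(-2, -4)) + M(Z) = 73*((⅓)*4) + 8 = 73*(4/3) + 8 = 292/3 + 8 = 316/3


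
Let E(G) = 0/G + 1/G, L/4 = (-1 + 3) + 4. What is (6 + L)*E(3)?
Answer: 10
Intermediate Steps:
L = 24 (L = 4*((-1 + 3) + 4) = 4*(2 + 4) = 4*6 = 24)
E(G) = 1/G (E(G) = 0 + 1/G = 1/G)
(6 + L)*E(3) = (6 + 24)/3 = 30*(⅓) = 10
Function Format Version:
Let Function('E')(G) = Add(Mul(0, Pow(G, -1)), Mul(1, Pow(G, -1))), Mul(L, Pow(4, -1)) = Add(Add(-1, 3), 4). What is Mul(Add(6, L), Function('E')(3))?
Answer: 10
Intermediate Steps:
L = 24 (L = Mul(4, Add(Add(-1, 3), 4)) = Mul(4, Add(2, 4)) = Mul(4, 6) = 24)
Function('E')(G) = Pow(G, -1) (Function('E')(G) = Add(0, Pow(G, -1)) = Pow(G, -1))
Mul(Add(6, L), Function('E')(3)) = Mul(Add(6, 24), Pow(3, -1)) = Mul(30, Rational(1, 3)) = 10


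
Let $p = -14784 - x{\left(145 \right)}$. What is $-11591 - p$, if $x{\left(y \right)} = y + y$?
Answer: $3483$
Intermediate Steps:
$x{\left(y \right)} = 2 y$
$p = -15074$ ($p = -14784 - 2 \cdot 145 = -14784 - 290 = -15074$)
$-11591 - p = -11591 - -15074 = -11591 + 15074 = 3483$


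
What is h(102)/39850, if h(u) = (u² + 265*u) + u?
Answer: 18768/19925 ≈ 0.94193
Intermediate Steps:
h(u) = u² + 266*u
h(102)/39850 = (102*(266 + 102))/39850 = (102*368)*(1/39850) = 37536*(1/39850) = 18768/19925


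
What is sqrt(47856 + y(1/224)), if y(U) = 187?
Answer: sqrt(48043) ≈ 219.19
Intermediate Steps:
sqrt(47856 + y(1/224)) = sqrt(47856 + 187) = sqrt(48043)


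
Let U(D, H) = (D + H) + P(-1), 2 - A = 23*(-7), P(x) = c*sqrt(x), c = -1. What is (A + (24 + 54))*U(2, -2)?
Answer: -241*I ≈ -241.0*I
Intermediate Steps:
P(x) = -sqrt(x)
A = 163 (A = 2 - 23*(-7) = 2 - 1*(-161) = 2 + 161 = 163)
U(D, H) = D + H - I (U(D, H) = (D + H) - sqrt(-1) = (D + H) - I = D + H - I)
(A + (24 + 54))*U(2, -2) = (163 + (24 + 54))*(2 - 2 - I) = (163 + 78)*(-I) = 241*(-I) = -241*I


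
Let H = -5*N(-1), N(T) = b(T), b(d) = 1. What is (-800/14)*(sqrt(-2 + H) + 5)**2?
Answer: -7200/7 - 4000*I*sqrt(7)/7 ≈ -1028.6 - 1511.9*I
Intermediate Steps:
N(T) = 1
H = -5 (H = -5*1 = -5)
(-800/14)*(sqrt(-2 + H) + 5)**2 = (-800/14)*(sqrt(-2 - 5) + 5)**2 = (-800/14)*(sqrt(-7) + 5)**2 = (-40*10/7)*(I*sqrt(7) + 5)**2 = -400*(5 + I*sqrt(7))**2/7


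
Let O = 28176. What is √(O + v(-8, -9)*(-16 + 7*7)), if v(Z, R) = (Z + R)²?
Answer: √37713 ≈ 194.20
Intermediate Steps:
v(Z, R) = (R + Z)²
√(O + v(-8, -9)*(-16 + 7*7)) = √(28176 + (-9 - 8)²*(-16 + 7*7)) = √(28176 + (-17)²*(-16 + 49)) = √(28176 + 289*33) = √(28176 + 9537) = √37713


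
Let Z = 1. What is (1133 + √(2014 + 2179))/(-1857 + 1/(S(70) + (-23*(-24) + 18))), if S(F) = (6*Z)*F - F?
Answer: -1042360/1708439 - 920*√4193/1708439 ≈ -0.64499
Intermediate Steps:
S(F) = 5*F (S(F) = (6*1)*F - F = 6*F - F = 5*F)
(1133 + √(2014 + 2179))/(-1857 + 1/(S(70) + (-23*(-24) + 18))) = (1133 + √(2014 + 2179))/(-1857 + 1/(5*70 + (-23*(-24) + 18))) = (1133 + √4193)/(-1857 + 1/(350 + (552 + 18))) = (1133 + √4193)/(-1857 + 1/(350 + 570)) = (1133 + √4193)/(-1857 + 1/920) = (1133 + √4193)/(-1708439/920) = (1133 + √4193)*(-920/1708439) = -1042360/1708439 - 920*√4193/1708439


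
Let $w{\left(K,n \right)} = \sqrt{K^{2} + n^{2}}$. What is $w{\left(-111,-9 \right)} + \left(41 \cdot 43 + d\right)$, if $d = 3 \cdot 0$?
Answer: $1763 + 3 \sqrt{1378} \approx 1874.4$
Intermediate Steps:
$d = 0$
$w{\left(-111,-9 \right)} + \left(41 \cdot 43 + d\right) = \sqrt{\left(-111\right)^{2} + \left(-9\right)^{2}} + \left(41 \cdot 43 + 0\right) = \sqrt{12321 + 81} + \left(1763 + 0\right) = \sqrt{12402} + 1763 = 3 \sqrt{1378} + 1763 = 1763 + 3 \sqrt{1378}$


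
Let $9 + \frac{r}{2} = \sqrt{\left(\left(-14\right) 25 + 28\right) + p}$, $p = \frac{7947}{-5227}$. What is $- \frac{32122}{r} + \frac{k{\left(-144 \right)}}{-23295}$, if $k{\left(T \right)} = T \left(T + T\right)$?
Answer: $\frac{5837675089923}{16418533420} + \frac{16061 i \sqrt{8839071307}}{2114428} \approx 355.55 + 714.14 i$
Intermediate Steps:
$p = - \frac{7947}{5227}$ ($p = 7947 \left(- \frac{1}{5227}\right) = - \frac{7947}{5227} \approx -1.5204$)
$r = -18 + \frac{2 i \sqrt{8839071307}}{5227}$ ($r = -18 + 2 \sqrt{\left(\left(-14\right) 25 + 28\right) - \frac{7947}{5227}} = -18 + 2 \sqrt{\left(-350 + 28\right) - \frac{7947}{5227}} = -18 + 2 \sqrt{-322 - \frac{7947}{5227}} = -18 + 2 \sqrt{- \frac{1691041}{5227}} = -18 + 2 \frac{i \sqrt{8839071307}}{5227} = -18 + \frac{2 i \sqrt{8839071307}}{5227} \approx -18.0 + 35.973 i$)
$k{\left(T \right)} = 2 T^{2}$ ($k{\left(T \right)} = T 2 T = 2 T^{2}$)
$- \frac{32122}{r} + \frac{k{\left(-144 \right)}}{-23295} = - \frac{32122}{-18 + \frac{2 i \sqrt{8839071307}}{5227}} + \frac{2 \left(-144\right)^{2}}{-23295} = - \frac{32122}{-18 + \frac{2 i \sqrt{8839071307}}{5227}} + 2 \cdot 20736 \left(- \frac{1}{23295}\right) = - \frac{32122}{-18 + \frac{2 i \sqrt{8839071307}}{5227}} + 41472 \left(- \frac{1}{23295}\right) = - \frac{32122}{-18 + \frac{2 i \sqrt{8839071307}}{5227}} - \frac{13824}{7765} = - \frac{13824}{7765} - \frac{32122}{-18 + \frac{2 i \sqrt{8839071307}}{5227}}$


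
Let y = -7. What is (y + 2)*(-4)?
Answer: 20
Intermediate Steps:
(y + 2)*(-4) = (-7 + 2)*(-4) = -5*(-4) = 20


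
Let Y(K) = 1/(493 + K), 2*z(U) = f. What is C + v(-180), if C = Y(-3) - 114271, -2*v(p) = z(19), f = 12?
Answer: -55994259/490 ≈ -1.1427e+5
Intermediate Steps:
z(U) = 6 (z(U) = (½)*12 = 6)
v(p) = -3 (v(p) = -½*6 = -3)
C = -55992789/490 (C = 1/(493 - 3) - 114271 = 1/490 - 114271 = -55992789/490 ≈ -1.1427e+5)
C + v(-180) = -55992789/490 - 3 = -55994259/490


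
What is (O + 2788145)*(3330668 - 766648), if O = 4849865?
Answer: 19584010400200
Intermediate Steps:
(O + 2788145)*(3330668 - 766648) = (4849865 + 2788145)*(3330668 - 766648) = 7638010*2564020 = 19584010400200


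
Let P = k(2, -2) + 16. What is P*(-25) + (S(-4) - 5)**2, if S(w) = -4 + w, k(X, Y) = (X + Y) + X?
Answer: -281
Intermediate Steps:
k(X, Y) = Y + 2*X
P = 18 (P = (-2 + 2*2) + 16 = (-2 + 4) + 16 = 2 + 16 = 18)
P*(-25) + (S(-4) - 5)**2 = 18*(-25) + ((-4 - 4) - 5)**2 = -450 + (-8 - 5)**2 = -450 + (-13)**2 = -450 + 169 = -281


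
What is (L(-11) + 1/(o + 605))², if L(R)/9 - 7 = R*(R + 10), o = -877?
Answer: 1941547969/73984 ≈ 26243.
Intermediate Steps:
L(R) = 63 + 9*R*(10 + R) (L(R) = 63 + 9*(R*(R + 10)) = 63 + 9*(R*(10 + R)) = 63 + 9*R*(10 + R))
(L(-11) + 1/(o + 605))² = ((63 + 9*(-11)² + 90*(-11)) + 1/(-877 + 605))² = ((63 + 9*121 - 990) + 1/(-272))² = ((63 + 1089 - 990) - 1/272)² = (162 - 1/272)² = (44063/272)² = 1941547969/73984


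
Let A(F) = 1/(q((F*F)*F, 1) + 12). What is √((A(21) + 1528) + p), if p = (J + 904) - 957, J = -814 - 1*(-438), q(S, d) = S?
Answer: 2*√23625350661/9273 ≈ 33.151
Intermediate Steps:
J = -376 (J = -814 + 438 = -376)
A(F) = 1/(12 + F³) (A(F) = 1/((F*F)*F + 12) = 1/(F²*F + 12) = 1/(F³ + 12) = 1/(12 + F³))
p = -429 (p = (-376 + 904) - 957 = 528 - 957 = -429)
√((A(21) + 1528) + p) = √((1/(12 + 21³) + 1528) - 429) = √((1/(12 + 9261) + 1528) - 429) = √((1/9273 + 1528) - 429) = √(14169145/9273 - 429) = √(10191028/9273) = 2*√23625350661/9273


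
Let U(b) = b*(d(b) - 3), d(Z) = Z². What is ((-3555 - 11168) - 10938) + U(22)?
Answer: -15079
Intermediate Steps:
U(b) = b*(-3 + b²) (U(b) = b*(b² - 3) = b*(-3 + b²))
((-3555 - 11168) - 10938) + U(22) = ((-3555 - 11168) - 10938) + 22*(-3 + 22²) = (-14723 - 10938) + 22*(-3 + 484) = -25661 + 22*481 = -25661 + 10582 = -15079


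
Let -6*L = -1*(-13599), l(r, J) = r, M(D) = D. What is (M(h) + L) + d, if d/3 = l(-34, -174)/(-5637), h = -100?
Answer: -8893239/3758 ≈ -2366.5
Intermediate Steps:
d = 34/1879 (d = 3*(-34/(-5637)) = 3*(-34*(-1/5637)) = 3*(34/5637) = 34/1879 ≈ 0.018095)
L = -4533/2 (L = -(-1)*(-13599)/6 = -⅙*13599 = -4533/2 ≈ -2266.5)
(M(h) + L) + d = (-100 - 4533/2) + 34/1879 = -4733/2 + 34/1879 = -8893239/3758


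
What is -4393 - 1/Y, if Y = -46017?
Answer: -202152680/46017 ≈ -4393.0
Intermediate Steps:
-4393 - 1/Y = -4393 - 1/(-46017) = -4393 - 1*(-1/46017) = -4393 + 1/46017 = -202152680/46017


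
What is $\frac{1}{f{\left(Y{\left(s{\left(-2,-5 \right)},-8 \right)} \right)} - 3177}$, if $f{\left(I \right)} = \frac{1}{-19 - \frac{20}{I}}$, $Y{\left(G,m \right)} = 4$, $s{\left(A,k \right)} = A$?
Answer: $- \frac{24}{76249} \approx -0.00031476$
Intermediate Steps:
$\frac{1}{f{\left(Y{\left(s{\left(-2,-5 \right)},-8 \right)} \right)} - 3177} = \frac{1}{\left(-1\right) 4 \frac{1}{20 + 19 \cdot 4} - 3177} = \frac{1}{\left(-1\right) 4 \frac{1}{20 + 76} - 3177} = \frac{1}{\left(-1\right) 4 \cdot \frac{1}{96} - 3177} = \frac{1}{- \frac{1}{24} - 3177} = \frac{1}{- \frac{76249}{24}} = - \frac{24}{76249}$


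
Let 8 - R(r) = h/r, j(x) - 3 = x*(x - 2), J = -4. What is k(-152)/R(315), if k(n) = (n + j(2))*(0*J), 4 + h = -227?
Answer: 0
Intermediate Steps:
h = -231 (h = -4 - 227 = -231)
j(x) = 3 + x*(-2 + x) (j(x) = 3 + x*(x - 2) = 3 + x*(-2 + x))
R(r) = 8 + 231/r (R(r) = 8 - (-231)/r = 8 + 231/r)
k(n) = 0 (k(n) = (n + (3 + 2**2 - 2*2))*(0*(-4)) = (n + (3 + 4 - 4))*0 = (n + 3)*0 = (3 + n)*0 = 0)
k(-152)/R(315) = 0/(8 + 231/315) = 0/(8 + 231*(1/315)) = 0/(8 + 11/15) = 0/(131/15) = 0*(15/131) = 0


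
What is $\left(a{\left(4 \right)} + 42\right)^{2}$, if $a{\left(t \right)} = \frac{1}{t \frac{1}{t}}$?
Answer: $1849$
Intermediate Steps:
$a{\left(t \right)} = 1$ ($a{\left(t \right)} = 1^{-1} = 1$)
$\left(a{\left(4 \right)} + 42\right)^{2} = \left(1 + 42\right)^{2} = 43^{2} = 1849$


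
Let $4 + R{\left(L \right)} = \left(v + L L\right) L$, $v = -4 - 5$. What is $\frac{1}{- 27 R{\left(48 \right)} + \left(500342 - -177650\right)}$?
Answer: $- \frac{1}{2296220} \approx -4.355 \cdot 10^{-7}$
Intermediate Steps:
$v = -9$
$R{\left(L \right)} = -4 + L \left(-9 + L^{2}\right)$ ($R{\left(L \right)} = -4 + \left(-9 + L L\right) L = -4 + \left(-9 + L^{2}\right) L = -4 + L \left(-9 + L^{2}\right)$)
$\frac{1}{- 27 R{\left(48 \right)} + \left(500342 - -177650\right)} = \frac{1}{- 27 \left(-4 + 48^{3} - 432\right) + \left(500342 - -177650\right)} = \frac{1}{- 27 \left(-4 + 110592 - 432\right) + \left(500342 + 177650\right)} = \frac{1}{\left(-27\right) 110156 + 677992} = \frac{1}{-2974212 + 677992} = \frac{1}{-2296220} = - \frac{1}{2296220}$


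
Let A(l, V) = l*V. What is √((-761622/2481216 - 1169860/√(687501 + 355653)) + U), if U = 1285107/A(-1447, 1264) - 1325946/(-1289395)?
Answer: √(131723117618711266691400963398938295384430 - 23614075336484255617902735462018275481072000*√115906)/2649305937640607833560 ≈ 33.844*I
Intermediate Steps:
A(l, V) = V*l
U = 768155301303/2358313770160 (U = 1285107/((1264*(-1447))) - 1325946/(-1289395) = 1285107/(-1829008) - 1325946*(-1/1289395) = 1285107*(-1/1829008) + 1325946/1289395 = -1285107/1829008 + 1325946/1289395 = 768155301303/2358313770160 ≈ 0.32572)
√((-761622/2481216 - 1169860/√(687501 + 355653)) + U) = √((-761622/2481216 - 1169860/√(687501 + 355653)) + 768155301303/2358313770160) = √((-761622*1/2481216 - 1169860*√115906/347718) + 768155301303/2358313770160) = √((-126937/413536 - 1169860*√115906/347718) + 768155301303/2358313770160) = √((-126937/413536 - 584930*√115906/173859) + 768155301303/2358313770160) = √(1143912227302343/60952977703555360 - 584930*√115906/173859)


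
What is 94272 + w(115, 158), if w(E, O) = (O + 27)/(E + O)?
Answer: 25736441/273 ≈ 94273.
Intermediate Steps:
w(E, O) = (27 + O)/(E + O)
94272 + w(115, 158) = 94272 + (27 + 158)/(115 + 158) = 94272 + 185/273 = 25736441/273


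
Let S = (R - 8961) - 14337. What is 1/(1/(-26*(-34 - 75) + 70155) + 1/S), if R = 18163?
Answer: -374798515/67854 ≈ -5523.6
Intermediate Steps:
S = -5135 (S = (18163 - 8961) - 14337 = 9202 - 14337 = -5135)
1/(1/(-26*(-34 - 75) + 70155) + 1/S) = 1/(1/(-26*(-34 - 75) + 70155) + 1/(-5135)) = 1/(1/(-26*(-109) + 70155) - 1/5135) = 1/(1/(2834 + 70155) - 1/5135) = 1/(1/72989 - 1/5135) = 1/(-67854/374798515) = -374798515/67854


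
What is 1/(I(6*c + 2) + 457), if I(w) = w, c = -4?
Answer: 1/435 ≈ 0.0022989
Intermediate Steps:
1/(I(6*c + 2) + 457) = 1/((6*(-4) + 2) + 457) = 1/((-24 + 2) + 457) = 1/(-22 + 457) = 1/435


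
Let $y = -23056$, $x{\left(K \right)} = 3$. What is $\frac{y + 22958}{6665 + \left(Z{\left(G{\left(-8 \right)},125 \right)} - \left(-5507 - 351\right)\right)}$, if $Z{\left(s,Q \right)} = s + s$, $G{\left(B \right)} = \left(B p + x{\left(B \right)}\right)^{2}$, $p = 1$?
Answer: $- \frac{98}{12573} \approx -0.0077945$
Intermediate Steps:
$G{\left(B \right)} = \left(3 + B\right)^{2}$ ($G{\left(B \right)} = \left(B 1 + 3\right)^{2} = \left(B + 3\right)^{2} = \left(3 + B\right)^{2}$)
$Z{\left(s,Q \right)} = 2 s$
$\frac{y + 22958}{6665 + \left(Z{\left(G{\left(-8 \right)},125 \right)} - \left(-5507 - 351\right)\right)} = \frac{-23056 + 22958}{6665 + \left(2 \left(3 - 8\right)^{2} - \left(-5507 - 351\right)\right)} = - \frac{98}{6665 + \left(2 \left(-5\right)^{2} - -5858\right)} = - \frac{98}{6665 + \left(2 \cdot 25 + 5858\right)} = - \frac{98}{6665 + \left(50 + 5858\right)} = - \frac{98}{6665 + 5908} = - \frac{98}{12573}$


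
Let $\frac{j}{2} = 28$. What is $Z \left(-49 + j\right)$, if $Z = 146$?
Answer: $1022$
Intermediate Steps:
$j = 56$ ($j = 2 \cdot 28 = 56$)
$Z \left(-49 + j\right) = 146 \left(-49 + 56\right) = 146 \cdot 7 = 1022$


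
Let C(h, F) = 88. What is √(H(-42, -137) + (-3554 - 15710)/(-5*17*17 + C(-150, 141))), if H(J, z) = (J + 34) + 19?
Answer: 3*√5155243/1357 ≈ 5.0196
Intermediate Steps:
H(J, z) = 53 + J (H(J, z) = (34 + J) + 19 = 53 + J)
√(H(-42, -137) + (-3554 - 15710)/(-5*17*17 + C(-150, 141))) = √((53 - 42) + (-3554 - 15710)/(-5*17*17 + 88)) = √(11 - 19264/(-85*17 + 88)) = √(11 - 19264/(-1445 + 88)) = √(11 - 19264/(-1357)) = √(11 - 19264*(-1/1357)) = √(11 + 19264/1357) = √(34191/1357) = 3*√5155243/1357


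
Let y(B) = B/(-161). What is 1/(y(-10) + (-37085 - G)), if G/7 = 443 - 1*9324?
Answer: 161/4038212 ≈ 3.9869e-5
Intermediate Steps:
G = -62167 (G = 7*(443 - 1*9324) = 7*(443 - 9324) = 7*(-8881) = -62167)
y(B) = -B/161 (y(B) = B*(-1/161) = -B/161)
1/(y(-10) + (-37085 - G)) = 1/(-1/161*(-10) + (-37085 - 1*(-62167))) = 1/(10/161 + (-37085 + 62167)) = 1/(10/161 + 25082) = 1/(4038212/161) = 161/4038212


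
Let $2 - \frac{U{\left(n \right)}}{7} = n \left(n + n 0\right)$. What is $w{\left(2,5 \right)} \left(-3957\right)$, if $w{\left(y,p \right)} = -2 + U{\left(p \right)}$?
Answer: $644991$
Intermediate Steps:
$U{\left(n \right)} = 14 - 7 n^{2}$ ($U{\left(n \right)} = 14 - 7 n \left(n + n 0\right) = 14 - 7 n \left(n + 0\right) = 14 - 7 n n = 14 - 7 n^{2}$)
$w{\left(y,p \right)} = 12 - 7 p^{2}$ ($w{\left(y,p \right)} = -2 - \left(-14 + 7 p^{2}\right) = 12 - 7 p^{2}$)
$w{\left(2,5 \right)} \left(-3957\right) = \left(12 - 7 \cdot 5^{2}\right) \left(-3957\right) = \left(12 - 175\right) \left(-3957\right) = \left(-163\right) \left(-3957\right) = 644991$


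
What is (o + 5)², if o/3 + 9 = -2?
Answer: 784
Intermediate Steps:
o = -33 (o = -27 + 3*(-2) = -27 - 6 = -33)
(o + 5)² = (-33 + 5)² = (-28)² = 784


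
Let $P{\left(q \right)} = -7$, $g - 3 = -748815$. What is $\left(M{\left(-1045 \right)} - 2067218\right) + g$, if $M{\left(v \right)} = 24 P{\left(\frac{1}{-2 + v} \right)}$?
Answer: $-2816198$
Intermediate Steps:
$g = -748812$ ($g = 3 - 748815 = -748812$)
$M{\left(v \right)} = -168$ ($M{\left(v \right)} = 24 \left(-7\right) = -168$)
$\left(M{\left(-1045 \right)} - 2067218\right) + g = \left(-168 - 2067218\right) - 748812 = -2067386 - 748812 = -2816198$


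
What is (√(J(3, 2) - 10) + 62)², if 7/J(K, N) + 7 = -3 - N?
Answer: (372 + I*√381)²/36 ≈ 3833.4 + 403.4*I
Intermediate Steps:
J(K, N) = 7/(-10 - N) (J(K, N) = 7/(-7 + (-3 - N)) = 7/(-10 - N))
(√(J(3, 2) - 10) + 62)² = (√(-7/(10 + 2) - 10) + 62)² = (√(-7/12 - 10) + 62)² = (√(-127/12) + 62)² = (I*√381/6 + 62)² = (62 + I*√381/6)²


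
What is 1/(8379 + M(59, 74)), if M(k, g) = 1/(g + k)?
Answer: 133/1114408 ≈ 0.00011935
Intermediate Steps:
1/(8379 + M(59, 74)) = 1/(8379 + 1/(74 + 59)) = 1/(8379 + 1/133) = 1/(1114408/133) = 133/1114408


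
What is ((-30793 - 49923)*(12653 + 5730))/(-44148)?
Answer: 370950557/11037 ≈ 33610.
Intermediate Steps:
((-30793 - 49923)*(12653 + 5730))/(-44148) = -80716*18383*(-1/44148) = -1483802228*(-1/44148) = 370950557/11037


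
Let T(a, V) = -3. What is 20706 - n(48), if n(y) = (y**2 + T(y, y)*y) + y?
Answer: 18498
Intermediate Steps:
n(y) = y**2 - 2*y (n(y) = (y**2 - 3*y) + y = y**2 - 2*y)
20706 - n(48) = 20706 - 48*(-2 + 48) = 20706 - 48*46 = 20706 - 1*2208 = 20706 - 2208 = 18498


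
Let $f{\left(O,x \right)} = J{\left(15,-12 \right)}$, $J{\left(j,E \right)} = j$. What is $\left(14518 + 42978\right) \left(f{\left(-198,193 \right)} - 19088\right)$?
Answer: $-1096621208$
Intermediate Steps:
$f{\left(O,x \right)} = 15$
$\left(14518 + 42978\right) \left(f{\left(-198,193 \right)} - 19088\right) = \left(14518 + 42978\right) \left(15 - 19088\right) = 57496 \left(-19073\right) = -1096621208$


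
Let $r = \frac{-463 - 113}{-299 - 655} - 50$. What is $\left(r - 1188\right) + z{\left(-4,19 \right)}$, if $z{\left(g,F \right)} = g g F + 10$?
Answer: $- \frac{48940}{53} \approx -923.4$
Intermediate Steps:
$z{\left(g,F \right)} = 10 + F g^{2}$ ($z{\left(g,F \right)} = g^{2} F + 10 = F g^{2} + 10 = 10 + F g^{2}$)
$r = - \frac{2618}{53}$ ($r = - \frac{576}{-954} - 50 = \left(-576\right) \left(- \frac{1}{954}\right) - 50 = \frac{32}{53} - 50 = - \frac{2618}{53} \approx -49.396$)
$\left(r - 1188\right) + z{\left(-4,19 \right)} = \left(- \frac{2618}{53} - 1188\right) + \left(10 + 19 \left(-4\right)^{2}\right) = \left(- \frac{2618}{53} - 1188\right) + \left(10 + 19 \cdot 16\right) = - \frac{65582}{53} + \left(10 + 304\right) = - \frac{65582}{53} + 314 = - \frac{48940}{53}$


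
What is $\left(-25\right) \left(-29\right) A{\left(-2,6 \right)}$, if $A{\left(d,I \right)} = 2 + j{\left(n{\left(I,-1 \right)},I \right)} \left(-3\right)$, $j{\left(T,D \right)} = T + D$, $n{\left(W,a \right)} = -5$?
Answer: $-725$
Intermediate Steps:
$j{\left(T,D \right)} = D + T$
$A{\left(d,I \right)} = 17 - 3 I$ ($A{\left(d,I \right)} = 2 + \left(I - 5\right) \left(-3\right) = 2 + \left(-5 + I\right) \left(-3\right) = 2 - \left(-15 + 3 I\right) = 17 - 3 I$)
$\left(-25\right) \left(-29\right) A{\left(-2,6 \right)} = \left(-25\right) \left(-29\right) \left(17 - 18\right) = 725 \left(17 - 18\right) = 725 \left(-1\right) = -725$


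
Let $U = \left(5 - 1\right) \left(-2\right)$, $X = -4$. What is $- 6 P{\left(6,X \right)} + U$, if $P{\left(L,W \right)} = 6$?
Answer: $-44$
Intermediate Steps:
$U = -8$ ($U = 4 \left(-2\right) = -8$)
$- 6 P{\left(6,X \right)} + U = \left(-6\right) 6 - 8 = -36 - 8 = -44$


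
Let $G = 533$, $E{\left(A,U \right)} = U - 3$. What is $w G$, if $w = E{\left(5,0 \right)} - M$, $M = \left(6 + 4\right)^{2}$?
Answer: $-54899$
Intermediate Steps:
$E{\left(A,U \right)} = -3 + U$
$M = 100$ ($M = 10^{2} = 100$)
$w = -103$ ($w = \left(-3 + 0\right) - 100 = -3 - 100 = -103$)
$w G = \left(-103\right) 533 = -54899$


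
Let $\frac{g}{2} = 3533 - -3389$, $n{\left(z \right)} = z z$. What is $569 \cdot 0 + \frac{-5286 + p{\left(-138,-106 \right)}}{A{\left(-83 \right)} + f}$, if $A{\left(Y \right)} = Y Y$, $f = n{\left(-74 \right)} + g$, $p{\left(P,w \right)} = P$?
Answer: $- \frac{5424}{26209} \approx -0.20695$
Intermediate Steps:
$n{\left(z \right)} = z^{2}$
$g = 13844$ ($g = 2 \left(3533 - -3389\right) = 2 \left(3533 + 3389\right) = 2 \cdot 6922 = 13844$)
$f = 19320$ ($f = \left(-74\right)^{2} + 13844 = 5476 + 13844 = 19320$)
$A{\left(Y \right)} = Y^{2}$
$569 \cdot 0 + \frac{-5286 + p{\left(-138,-106 \right)}}{A{\left(-83 \right)} + f} = 569 \cdot 0 + \frac{-5286 - 138}{\left(-83\right)^{2} + 19320} = 0 - \frac{5424}{6889 + 19320} = 0 - \frac{5424}{26209} = - \frac{5424}{26209}$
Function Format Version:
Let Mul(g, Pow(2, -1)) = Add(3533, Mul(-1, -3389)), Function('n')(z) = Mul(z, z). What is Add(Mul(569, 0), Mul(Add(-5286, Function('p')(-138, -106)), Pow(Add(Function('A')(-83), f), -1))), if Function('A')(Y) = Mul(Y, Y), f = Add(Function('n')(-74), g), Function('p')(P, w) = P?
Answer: Rational(-5424, 26209) ≈ -0.20695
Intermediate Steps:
Function('n')(z) = Pow(z, 2)
g = 13844 (g = Mul(2, Add(3533, Mul(-1, -3389))) = Mul(2, Add(3533, 3389)) = Mul(2, 6922) = 13844)
f = 19320 (f = Add(Pow(-74, 2), 13844) = Add(5476, 13844) = 19320)
Function('A')(Y) = Pow(Y, 2)
Add(Mul(569, 0), Mul(Add(-5286, Function('p')(-138, -106)), Pow(Add(Function('A')(-83), f), -1))) = Add(Mul(569, 0), Mul(Add(-5286, -138), Pow(Add(Pow(-83, 2), 19320), -1))) = Add(0, Mul(-5424, Pow(Add(6889, 19320), -1))) = Add(0, Mul(-5424, Pow(26209, -1))) = Add(0, Mul(-5424, Rational(1, 26209))) = Add(0, Rational(-5424, 26209)) = Rational(-5424, 26209)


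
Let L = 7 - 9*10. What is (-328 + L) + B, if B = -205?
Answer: -616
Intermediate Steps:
L = -83 (L = 7 - 90 = -83)
(-328 + L) + B = (-328 - 83) - 205 = -411 - 205 = -616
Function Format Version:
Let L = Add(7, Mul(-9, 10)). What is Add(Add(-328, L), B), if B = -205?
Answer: -616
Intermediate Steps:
L = -83 (L = Add(7, -90) = -83)
Add(Add(-328, L), B) = Add(Add(-328, -83), -205) = Add(-411, -205) = -616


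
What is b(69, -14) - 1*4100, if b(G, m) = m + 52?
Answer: -4062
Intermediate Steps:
b(G, m) = 52 + m
b(69, -14) - 1*4100 = (52 - 14) - 1*4100 = 38 - 4100 = -4062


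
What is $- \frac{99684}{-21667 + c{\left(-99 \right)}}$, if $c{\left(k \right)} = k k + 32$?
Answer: $\frac{49842}{5917} \approx 8.4235$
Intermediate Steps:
$c{\left(k \right)} = 32 + k^{2}$ ($c{\left(k \right)} = k^{2} + 32 = 32 + k^{2}$)
$- \frac{99684}{-21667 + c{\left(-99 \right)}} = - \frac{99684}{-21667 + \left(32 + \left(-99\right)^{2}\right)} = - \frac{99684}{-21667 + \left(32 + 9801\right)} = - \frac{99684}{-21667 + 9833} = - \frac{99684}{-11834} = \left(-99684\right) \left(- \frac{1}{11834}\right) = \frac{49842}{5917}$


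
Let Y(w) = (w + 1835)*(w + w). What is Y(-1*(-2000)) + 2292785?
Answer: 17632785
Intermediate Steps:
Y(w) = 2*w*(1835 + w) (Y(w) = (1835 + w)*(2*w) = 2*w*(1835 + w))
Y(-1*(-2000)) + 2292785 = 2*(-1*(-2000))*(1835 - 1*(-2000)) + 2292785 = 2*2000*(1835 + 2000) + 2292785 = 2*2000*3835 + 2292785 = 15340000 + 2292785 = 17632785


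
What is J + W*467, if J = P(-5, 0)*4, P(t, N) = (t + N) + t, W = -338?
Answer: -157886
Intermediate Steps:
P(t, N) = N + 2*t (P(t, N) = (N + t) + t = N + 2*t)
J = -40 (J = (0 + 2*(-5))*4 = (0 - 10)*4 = -10*4 = -40)
J + W*467 = -40 - 338*467 = -40 - 157846 = -157886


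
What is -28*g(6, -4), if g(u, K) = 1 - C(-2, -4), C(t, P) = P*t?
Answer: 196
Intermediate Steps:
g(u, K) = -7 (g(u, K) = 1 - (-4)*(-2) = 1 - 1*8 = 1 - 8 = -7)
-28*g(6, -4) = -28*(-7) = 196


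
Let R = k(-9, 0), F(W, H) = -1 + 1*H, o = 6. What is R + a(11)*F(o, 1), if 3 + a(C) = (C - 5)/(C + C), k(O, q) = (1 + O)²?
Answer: 64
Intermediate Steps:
F(W, H) = -1 + H
a(C) = -3 + (-5 + C)/(2*C) (a(C) = -3 + (C - 5)/(C + C) = -3 + (-5 + C)/((2*C)) = -3 + (-5 + C)*(1/(2*C)) = -3 + (-5 + C)/(2*C))
R = 64 (R = (1 - 9)² = (-8)² = 64)
R + a(11)*F(o, 1) = 64 + ((5/2)*(-1 - 1*11)/11)*(-1 + 1) = 64 + ((5/2)*(1/11)*(-1 - 11))*0 = 64 + ((5/2)*(1/11)*(-12))*0 = 64 - 30/11*0 = 64 + 0 = 64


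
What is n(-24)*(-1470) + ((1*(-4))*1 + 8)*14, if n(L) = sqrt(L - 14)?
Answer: 56 - 1470*I*sqrt(38) ≈ 56.0 - 9061.7*I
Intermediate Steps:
n(L) = sqrt(-14 + L)
n(-24)*(-1470) + ((1*(-4))*1 + 8)*14 = sqrt(-14 - 24)*(-1470) + ((1*(-4))*1 + 8)*14 = sqrt(-38)*(-1470) + (-4*1 + 8)*14 = (I*sqrt(38))*(-1470) + (-4 + 8)*14 = -1470*I*sqrt(38) + 4*14 = -1470*I*sqrt(38) + 56 = 56 - 1470*I*sqrt(38)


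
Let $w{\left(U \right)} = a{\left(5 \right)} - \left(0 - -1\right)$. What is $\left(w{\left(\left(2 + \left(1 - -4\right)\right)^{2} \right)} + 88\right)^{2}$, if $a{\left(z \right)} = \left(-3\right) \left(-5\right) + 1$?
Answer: $10609$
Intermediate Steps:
$a{\left(z \right)} = 16$ ($a{\left(z \right)} = 15 + 1 = 16$)
$w{\left(U \right)} = 15$ ($w{\left(U \right)} = 16 - \left(0 - -1\right) = 16 - \left(0 + 1\right) = 16 - 1 = 15$)
$\left(w{\left(\left(2 + \left(1 - -4\right)\right)^{2} \right)} + 88\right)^{2} = \left(15 + 88\right)^{2} = 103^{2} = 10609$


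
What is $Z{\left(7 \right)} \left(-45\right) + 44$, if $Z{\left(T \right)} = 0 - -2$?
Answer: $-46$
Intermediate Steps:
$Z{\left(T \right)} = 2$ ($Z{\left(T \right)} = 0 + 2 = 2$)
$Z{\left(7 \right)} \left(-45\right) + 44 = 2 \left(-45\right) + 44 = -90 + 44 = -46$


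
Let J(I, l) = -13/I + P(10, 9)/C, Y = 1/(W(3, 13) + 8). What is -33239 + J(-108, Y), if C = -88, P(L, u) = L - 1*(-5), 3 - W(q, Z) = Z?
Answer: -78975983/2376 ≈ -33239.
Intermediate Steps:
W(q, Z) = 3 - Z
P(L, u) = 5 + L (P(L, u) = L + 5 = 5 + L)
Y = -1/2 (Y = 1/((3 - 1*13) + 8) = 1/((3 - 13) + 8) = 1/(-10 + 8) = 1/(-2) = -1/2 ≈ -0.50000)
J(I, l) = -15/88 - 13/I (J(I, l) = -13/I + (5 + 10)/(-88) = -13/I + 15*(-1/88) = -13/I - 15/88 = -15/88 - 13/I)
-33239 + J(-108, Y) = -33239 + (-15/88 - 13/(-108)) = -33239 + (-15/88 - 13*(-1/108)) = -33239 + (-15/88 + 13/108) = -33239 - 119/2376 = -78975983/2376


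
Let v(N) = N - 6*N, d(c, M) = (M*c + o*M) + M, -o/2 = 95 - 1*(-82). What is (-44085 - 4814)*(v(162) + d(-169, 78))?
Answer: 2030579874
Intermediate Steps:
o = -354 (o = -2*(95 - 1*(-82)) = -2*(95 + 82) = -2*177 = -354)
d(c, M) = -353*M + M*c (d(c, M) = (M*c - 354*M) + M = (-354*M + M*c) + M = -353*M + M*c)
v(N) = -5*N
(-44085 - 4814)*(v(162) + d(-169, 78)) = (-44085 - 4814)*(-5*162 + 78*(-353 - 169)) = -48899*(-810 + 78*(-522)) = -48899*(-810 - 40716) = -48899*(-41526) = 2030579874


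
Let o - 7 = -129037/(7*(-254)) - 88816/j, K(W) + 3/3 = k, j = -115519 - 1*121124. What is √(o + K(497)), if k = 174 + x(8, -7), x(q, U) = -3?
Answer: √44248974451841104638/420751254 ≈ 15.810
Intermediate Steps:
j = -236643 (j = -115519 - 121124 = -236643)
k = 171 (k = 174 - 3 = 171)
K(W) = 170 (K(W) = -1 + 171 = 170)
o = 33638876417/420751254 (o = 7 + (-129037/(7*(-254)) - 88816/(-236643)) = 7 + (-129037/(-1778) - 88816*(-1/236643)) = 7 + (-129037*(-1/1778) + 88816/236643) = 7 + (129037/1778 + 88816/236643) = 7 + 30693617639/420751254 = 33638876417/420751254 ≈ 79.950)
√(o + K(497)) = √(33638876417/420751254 + 170) = √(105166589597/420751254) = √44248974451841104638/420751254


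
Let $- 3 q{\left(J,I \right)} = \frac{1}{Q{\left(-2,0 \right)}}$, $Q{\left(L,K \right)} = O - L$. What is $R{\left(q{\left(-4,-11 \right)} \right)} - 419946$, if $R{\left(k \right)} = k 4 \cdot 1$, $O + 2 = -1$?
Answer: $- \frac{1259834}{3} \approx -4.1994 \cdot 10^{5}$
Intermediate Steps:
$O = -3$ ($O = -2 - 1 = -3$)
$Q{\left(L,K \right)} = -3 - L$
$q{\left(J,I \right)} = \frac{1}{3}$ ($q{\left(J,I \right)} = - \frac{1}{3 \left(-3 - -2\right)} = - \frac{1}{3 \left(-3 + 2\right)} = - \frac{1}{3 \left(-1\right)} = \left(- \frac{1}{3}\right) \left(-1\right) = \frac{1}{3}$)
$R{\left(k \right)} = 4 k$ ($R{\left(k \right)} = 4 k 1 = 4 k$)
$R{\left(q{\left(-4,-11 \right)} \right)} - 419946 = 4 \cdot \frac{1}{3} - 419946 = \frac{4}{3} - 419946 = - \frac{1259834}{3}$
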